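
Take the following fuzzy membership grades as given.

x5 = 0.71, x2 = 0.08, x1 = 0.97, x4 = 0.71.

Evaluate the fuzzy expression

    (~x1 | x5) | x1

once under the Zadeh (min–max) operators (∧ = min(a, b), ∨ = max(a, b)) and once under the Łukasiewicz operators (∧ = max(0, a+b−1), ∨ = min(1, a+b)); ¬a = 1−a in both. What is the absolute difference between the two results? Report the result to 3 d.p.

Under Zadeh (min–max):
  ~x1 = 1 − 0.97 = 0.03
  ~x1 | x5 = max(a, b) on (0.03, 0.71) = 0.71
  (~x1 | x5) | x1 = max(a, b) on (0.71, 0.97) = 0.97
  → value = 0.9700
Under Łukasiewicz:
  ~x1 = 1 − 0.97 = 0.03
  ~x1 | x5 = min(1, a+b) on (0.03, 0.71) = 0.74
  (~x1 | x5) | x1 = min(1, a+b) on (0.74, 0.97) = 1.00
  → value = 1.0000
|0.9700 − 1.0000| = 0.030

0.030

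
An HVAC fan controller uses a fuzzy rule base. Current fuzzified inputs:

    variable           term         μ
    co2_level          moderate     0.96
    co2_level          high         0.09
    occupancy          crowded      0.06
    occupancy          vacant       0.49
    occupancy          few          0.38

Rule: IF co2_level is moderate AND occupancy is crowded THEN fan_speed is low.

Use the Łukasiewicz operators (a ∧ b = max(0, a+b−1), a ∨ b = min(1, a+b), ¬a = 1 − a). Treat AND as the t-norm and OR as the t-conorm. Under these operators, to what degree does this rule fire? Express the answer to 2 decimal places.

firing strength: moderate=0.96, crowded=0.06; AND[max(0, a+b−1)] → w = 0.02

0.02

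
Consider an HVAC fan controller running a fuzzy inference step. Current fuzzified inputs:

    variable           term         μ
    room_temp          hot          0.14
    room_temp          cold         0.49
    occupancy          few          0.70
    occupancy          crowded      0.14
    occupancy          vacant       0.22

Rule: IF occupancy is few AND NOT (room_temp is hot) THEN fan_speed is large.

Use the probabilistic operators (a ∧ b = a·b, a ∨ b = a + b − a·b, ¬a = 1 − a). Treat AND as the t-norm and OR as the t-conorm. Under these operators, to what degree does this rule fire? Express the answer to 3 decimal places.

0.602

firing strength: few=0.70, ¬hot=1−0.14=0.86; AND[a·b] → w = 0.6020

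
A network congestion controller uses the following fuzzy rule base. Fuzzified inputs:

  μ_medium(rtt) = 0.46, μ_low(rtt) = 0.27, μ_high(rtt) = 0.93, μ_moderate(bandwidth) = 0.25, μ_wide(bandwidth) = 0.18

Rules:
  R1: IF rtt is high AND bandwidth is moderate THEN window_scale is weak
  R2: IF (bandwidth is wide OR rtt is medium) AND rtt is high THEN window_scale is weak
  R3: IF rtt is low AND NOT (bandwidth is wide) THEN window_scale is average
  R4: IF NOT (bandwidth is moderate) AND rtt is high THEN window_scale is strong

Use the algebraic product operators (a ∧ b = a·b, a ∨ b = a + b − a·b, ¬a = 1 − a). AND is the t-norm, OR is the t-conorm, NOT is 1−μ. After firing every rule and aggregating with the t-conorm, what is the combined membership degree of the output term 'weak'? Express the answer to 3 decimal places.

R1: high=0.93, moderate=0.25; AND[a·b] → w = 0.2325
R2: (wide=0.18 OR medium=0.46) = 0.5572; AND[a·b] with high=0.93 → w = 0.5182
R3: low=0.27, ¬wide=1−0.18=0.82; AND[a·b] → w = 0.2214
R4: ¬moderate=1−0.25=0.75, high=0.93; AND[a·b] → w = 0.6975
Rules with consequent 'weak': {R1, R2} → strengths 0.2325, 0.5182
Aggregate via t-conorm [a + b − a·b]: 0.6302

0.630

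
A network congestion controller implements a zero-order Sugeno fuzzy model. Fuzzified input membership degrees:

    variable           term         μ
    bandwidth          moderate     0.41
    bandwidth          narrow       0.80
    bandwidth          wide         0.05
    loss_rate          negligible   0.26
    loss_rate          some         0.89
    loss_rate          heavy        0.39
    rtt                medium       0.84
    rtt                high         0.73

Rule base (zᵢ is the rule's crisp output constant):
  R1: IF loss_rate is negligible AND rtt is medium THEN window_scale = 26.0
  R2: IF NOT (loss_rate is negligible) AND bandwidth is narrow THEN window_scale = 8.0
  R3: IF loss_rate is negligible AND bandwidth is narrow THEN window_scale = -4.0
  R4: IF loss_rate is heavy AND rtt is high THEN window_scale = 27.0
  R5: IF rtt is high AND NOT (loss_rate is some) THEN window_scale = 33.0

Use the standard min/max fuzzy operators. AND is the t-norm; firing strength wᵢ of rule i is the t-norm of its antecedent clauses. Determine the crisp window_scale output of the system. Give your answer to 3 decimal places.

R1 (z=26.0): negligible=0.26, medium=0.84; AND[min(a, b)] → w = 0.26
R2 (z=8.0): ¬negligible=1−0.26=0.74, narrow=0.80; AND[min(a, b)] → w = 0.74
R3 (z=-4.0): negligible=0.26, narrow=0.80; AND[min(a, b)] → w = 0.26
R4 (z=27.0): heavy=0.39, high=0.73; AND[min(a, b)] → w = 0.39
R5 (z=33.0): high=0.73, ¬some=1−0.89=0.11; AND[min(a, b)] → w = 0.11
Weighted average = (0.26·26.0 + 0.74·8.0 + 0.26·-4.0 + 0.39·27.0 + 0.11·33.0) / (0.26 + 0.74 + 0.26 + 0.39 + 0.11)
  = 25.8000 / 1.7600 = 14.659

14.659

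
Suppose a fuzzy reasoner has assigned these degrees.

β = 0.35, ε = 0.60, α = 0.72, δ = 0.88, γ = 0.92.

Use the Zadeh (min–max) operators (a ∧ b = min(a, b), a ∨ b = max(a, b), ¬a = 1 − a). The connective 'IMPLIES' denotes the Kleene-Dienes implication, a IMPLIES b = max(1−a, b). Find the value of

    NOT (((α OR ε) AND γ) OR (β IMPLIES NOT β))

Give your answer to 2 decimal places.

α OR ε = max(a, b) on (0.72, 0.60) = 0.72
(α OR ε) AND γ = min(a, b) on (0.72, 0.92) = 0.72
NOT β = 1 − 0.35 = 0.65
β IMPLIES NOT β  [Kleene-Dienes: max(1−a, b)] with a=0.35, b=0.65 → 0.65
((α OR ε) AND γ) OR (β IMPLIES NOT β) = max(a, b) on (0.72, 0.65) = 0.72
NOT (((α OR ε) AND γ) OR (β IMPLIES NOT β)) = 1 − 0.72 = 0.28

0.28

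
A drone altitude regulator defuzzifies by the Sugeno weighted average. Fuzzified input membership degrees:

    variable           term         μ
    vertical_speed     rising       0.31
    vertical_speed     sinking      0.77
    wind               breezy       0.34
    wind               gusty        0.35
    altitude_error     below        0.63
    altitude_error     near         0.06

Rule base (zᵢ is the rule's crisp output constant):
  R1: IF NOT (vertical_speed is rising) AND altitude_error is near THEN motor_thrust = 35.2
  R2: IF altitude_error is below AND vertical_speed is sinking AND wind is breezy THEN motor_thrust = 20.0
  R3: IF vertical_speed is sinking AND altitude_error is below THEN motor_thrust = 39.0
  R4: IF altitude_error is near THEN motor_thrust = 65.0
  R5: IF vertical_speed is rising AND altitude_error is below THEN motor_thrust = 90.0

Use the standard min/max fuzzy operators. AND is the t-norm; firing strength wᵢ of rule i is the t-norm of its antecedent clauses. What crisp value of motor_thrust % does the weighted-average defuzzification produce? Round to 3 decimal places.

46.630

R1 (z=35.2): ¬rising=1−0.31=0.69, near=0.06; AND[min(a, b)] → w = 0.06
R2 (z=20.0): below=0.63, sinking=0.77, breezy=0.34; AND[min(a, b)] → w = 0.34
R3 (z=39.0): sinking=0.77, below=0.63; AND[min(a, b)] → w = 0.63
R4 (z=65.0): near=0.06 → w = 0.06
R5 (z=90.0): rising=0.31, below=0.63; AND[min(a, b)] → w = 0.31
Weighted average = (0.06·35.2 + 0.34·20.0 + 0.63·39.0 + 0.06·65.0 + 0.31·90.0) / (0.06 + 0.34 + 0.63 + 0.06 + 0.31)
  = 65.2820 / 1.4000 = 46.630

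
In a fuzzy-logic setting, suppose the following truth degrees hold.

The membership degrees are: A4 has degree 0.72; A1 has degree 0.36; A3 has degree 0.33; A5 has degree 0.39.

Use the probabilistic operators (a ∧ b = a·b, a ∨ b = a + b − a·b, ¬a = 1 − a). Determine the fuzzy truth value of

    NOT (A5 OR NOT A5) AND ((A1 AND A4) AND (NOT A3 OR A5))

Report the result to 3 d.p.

0.049

NOT A5 = 1 − 0.3900 = 0.6100
A5 OR NOT A5 = a + b − a·b on (0.3900, 0.6100) = 0.7621
NOT (A5 OR NOT A5) = 1 − 0.7621 = 0.2379
A1 AND A4 = a·b on (0.3600, 0.7200) = 0.2592
NOT A3 = 1 − 0.3300 = 0.6700
NOT A3 OR A5 = a + b − a·b on (0.6700, 0.3900) = 0.7987
(A1 AND A4) AND (NOT A3 OR A5) = a·b on (0.2592, 0.7987) = 0.2070
NOT (A5 OR NOT A5) AND ((A1 AND A4) AND (NOT A3 OR A5)) = a·b on (0.2379, 0.2070) = 0.0493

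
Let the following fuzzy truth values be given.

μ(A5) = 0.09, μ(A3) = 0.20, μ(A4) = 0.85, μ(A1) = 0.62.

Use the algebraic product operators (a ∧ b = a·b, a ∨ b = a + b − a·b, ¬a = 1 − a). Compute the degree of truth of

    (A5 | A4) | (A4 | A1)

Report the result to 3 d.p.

A5 | A4 = a + b − a·b on (0.0900, 0.8500) = 0.8635
A4 | A1 = a + b − a·b on (0.8500, 0.6200) = 0.9430
(A5 | A4) | (A4 | A1) = a + b − a·b on (0.8635, 0.9430) = 0.9922

0.992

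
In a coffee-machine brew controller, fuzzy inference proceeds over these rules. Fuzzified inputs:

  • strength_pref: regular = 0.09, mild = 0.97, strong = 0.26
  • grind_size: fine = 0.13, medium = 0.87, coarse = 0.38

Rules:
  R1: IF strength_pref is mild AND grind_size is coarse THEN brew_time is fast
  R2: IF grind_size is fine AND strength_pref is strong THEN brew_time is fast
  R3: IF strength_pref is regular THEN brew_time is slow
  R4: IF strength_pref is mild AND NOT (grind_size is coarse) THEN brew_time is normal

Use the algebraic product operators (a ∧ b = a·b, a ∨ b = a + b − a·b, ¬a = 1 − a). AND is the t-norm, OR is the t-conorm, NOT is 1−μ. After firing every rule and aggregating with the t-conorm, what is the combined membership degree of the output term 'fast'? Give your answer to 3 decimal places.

0.390

R1: mild=0.97, coarse=0.38; AND[a·b] → w = 0.3686
R2: fine=0.13, strong=0.26; AND[a·b] → w = 0.0338
R3: regular=0.09 → w = 0.0900
R4: mild=0.97, ¬coarse=1−0.38=0.62; AND[a·b] → w = 0.6014
Rules with consequent 'fast': {R1, R2} → strengths 0.3686, 0.0338
Aggregate via t-conorm [a + b − a·b]: 0.3899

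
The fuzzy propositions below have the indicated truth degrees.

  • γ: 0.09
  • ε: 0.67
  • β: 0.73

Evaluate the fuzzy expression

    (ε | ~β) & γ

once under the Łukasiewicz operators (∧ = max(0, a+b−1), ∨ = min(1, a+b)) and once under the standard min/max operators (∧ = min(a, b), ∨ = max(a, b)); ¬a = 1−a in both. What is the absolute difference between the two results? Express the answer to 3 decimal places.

0.060

Under Łukasiewicz:
  ~β = 1 − 0.73 = 0.27
  ε | ~β = min(1, a+b) on (0.67, 0.27) = 0.94
  (ε | ~β) & γ = max(0, a+b−1) on (0.94, 0.09) = 0.03
  → value = 0.0300
Under standard min/max:
  ~β = 1 − 0.73 = 0.27
  ε | ~β = max(a, b) on (0.67, 0.27) = 0.67
  (ε | ~β) & γ = min(a, b) on (0.67, 0.09) = 0.09
  → value = 0.0900
|0.0300 − 0.0900| = 0.060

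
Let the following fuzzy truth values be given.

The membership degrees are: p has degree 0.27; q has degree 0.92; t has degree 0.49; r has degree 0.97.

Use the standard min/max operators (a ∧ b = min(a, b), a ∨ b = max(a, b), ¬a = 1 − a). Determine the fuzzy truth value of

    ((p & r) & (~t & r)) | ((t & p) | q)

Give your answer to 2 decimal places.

p & r = min(a, b) on (0.27, 0.97) = 0.27
~t = 1 − 0.49 = 0.51
~t & r = min(a, b) on (0.51, 0.97) = 0.51
(p & r) & (~t & r) = min(a, b) on (0.27, 0.51) = 0.27
t & p = min(a, b) on (0.49, 0.27) = 0.27
(t & p) | q = max(a, b) on (0.27, 0.92) = 0.92
((p & r) & (~t & r)) | ((t & p) | q) = max(a, b) on (0.27, 0.92) = 0.92

0.92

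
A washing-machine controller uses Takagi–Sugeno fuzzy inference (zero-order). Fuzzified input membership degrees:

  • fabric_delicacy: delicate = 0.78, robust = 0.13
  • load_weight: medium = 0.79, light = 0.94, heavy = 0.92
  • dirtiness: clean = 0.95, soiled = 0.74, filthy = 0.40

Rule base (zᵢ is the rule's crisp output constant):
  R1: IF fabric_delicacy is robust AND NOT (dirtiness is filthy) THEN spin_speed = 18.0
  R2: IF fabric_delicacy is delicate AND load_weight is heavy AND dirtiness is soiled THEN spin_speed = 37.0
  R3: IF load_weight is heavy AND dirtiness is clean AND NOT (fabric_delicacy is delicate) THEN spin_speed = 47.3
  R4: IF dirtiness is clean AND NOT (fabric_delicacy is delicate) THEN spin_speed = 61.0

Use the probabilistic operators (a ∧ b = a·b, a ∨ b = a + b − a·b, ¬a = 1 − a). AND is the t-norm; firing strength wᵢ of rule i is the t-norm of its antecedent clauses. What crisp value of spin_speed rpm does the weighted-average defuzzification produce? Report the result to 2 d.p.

42.46

R1 (z=18.0): robust=0.13, ¬filthy=1−0.40=0.60; AND[a·b] → w = 0.0780
R2 (z=37.0): delicate=0.78, heavy=0.92, soiled=0.74; AND[a·b] → w = 0.5310
R3 (z=47.3): heavy=0.92, clean=0.95, ¬delicate=1−0.78=0.22; AND[a·b] → w = 0.1923
R4 (z=61.0): clean=0.95, ¬delicate=1−0.78=0.22; AND[a·b] → w = 0.2090
Weighted average = (0.0780·18.0 + 0.5310·37.0 + 0.1923·47.3 + 0.2090·61.0) / (0.0780 + 0.5310 + 0.1923 + 0.2090)
  = 42.8957 / 1.0103 = 42.46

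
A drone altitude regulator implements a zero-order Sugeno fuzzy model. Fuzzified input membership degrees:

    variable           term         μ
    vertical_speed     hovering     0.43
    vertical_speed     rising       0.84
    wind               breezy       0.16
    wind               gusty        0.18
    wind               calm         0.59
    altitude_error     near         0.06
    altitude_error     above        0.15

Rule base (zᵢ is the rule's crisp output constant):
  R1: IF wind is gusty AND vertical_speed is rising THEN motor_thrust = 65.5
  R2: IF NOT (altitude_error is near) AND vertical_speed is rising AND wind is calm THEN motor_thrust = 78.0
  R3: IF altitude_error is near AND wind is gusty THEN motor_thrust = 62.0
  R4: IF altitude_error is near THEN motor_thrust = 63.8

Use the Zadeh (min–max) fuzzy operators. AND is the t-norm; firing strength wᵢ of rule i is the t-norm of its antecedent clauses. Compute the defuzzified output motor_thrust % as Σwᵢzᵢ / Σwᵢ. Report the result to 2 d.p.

73.44

R1 (z=65.5): gusty=0.18, rising=0.84; AND[min(a, b)] → w = 0.18
R2 (z=78.0): ¬near=1−0.06=0.94, rising=0.84, calm=0.59; AND[min(a, b)] → w = 0.59
R3 (z=62.0): near=0.06, gusty=0.18; AND[min(a, b)] → w = 0.06
R4 (z=63.8): near=0.06 → w = 0.06
Weighted average = (0.18·65.5 + 0.59·78.0 + 0.06·62.0 + 0.06·63.8) / (0.18 + 0.59 + 0.06 + 0.06)
  = 65.3580 / 0.8900 = 73.44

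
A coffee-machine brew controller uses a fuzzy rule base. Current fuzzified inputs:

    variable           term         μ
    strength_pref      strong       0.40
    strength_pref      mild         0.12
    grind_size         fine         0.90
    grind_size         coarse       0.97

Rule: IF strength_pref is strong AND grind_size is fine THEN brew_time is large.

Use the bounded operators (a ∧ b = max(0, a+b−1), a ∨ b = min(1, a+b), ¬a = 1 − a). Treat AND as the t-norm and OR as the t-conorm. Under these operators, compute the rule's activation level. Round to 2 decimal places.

firing strength: strong=0.40, fine=0.90; AND[max(0, a+b−1)] → w = 0.30

0.30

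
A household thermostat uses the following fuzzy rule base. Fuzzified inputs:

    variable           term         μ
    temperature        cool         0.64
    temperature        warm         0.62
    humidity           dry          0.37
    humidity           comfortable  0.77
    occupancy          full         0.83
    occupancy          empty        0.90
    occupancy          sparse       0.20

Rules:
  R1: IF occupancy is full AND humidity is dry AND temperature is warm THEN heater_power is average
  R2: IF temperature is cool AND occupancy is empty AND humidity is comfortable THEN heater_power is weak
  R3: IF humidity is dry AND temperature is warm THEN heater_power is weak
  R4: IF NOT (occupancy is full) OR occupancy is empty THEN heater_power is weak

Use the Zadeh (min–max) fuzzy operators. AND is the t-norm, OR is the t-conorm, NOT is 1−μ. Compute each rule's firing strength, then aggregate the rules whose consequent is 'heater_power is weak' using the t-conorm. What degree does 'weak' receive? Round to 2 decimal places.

R1: full=0.83, dry=0.37, warm=0.62; AND[min(a, b)] → w = 0.37
R2: cool=0.64, empty=0.90, comfortable=0.77; AND[min(a, b)] → w = 0.64
R3: dry=0.37, warm=0.62; AND[min(a, b)] → w = 0.37
R4: ¬full=1−0.83=0.17, empty=0.90; OR[max(a, b)] → w = 0.90
Rules with consequent 'weak': {R2, R3, R4} → strengths 0.64, 0.37, 0.90
Aggregate via t-conorm [max(a, b)]: 0.90

0.90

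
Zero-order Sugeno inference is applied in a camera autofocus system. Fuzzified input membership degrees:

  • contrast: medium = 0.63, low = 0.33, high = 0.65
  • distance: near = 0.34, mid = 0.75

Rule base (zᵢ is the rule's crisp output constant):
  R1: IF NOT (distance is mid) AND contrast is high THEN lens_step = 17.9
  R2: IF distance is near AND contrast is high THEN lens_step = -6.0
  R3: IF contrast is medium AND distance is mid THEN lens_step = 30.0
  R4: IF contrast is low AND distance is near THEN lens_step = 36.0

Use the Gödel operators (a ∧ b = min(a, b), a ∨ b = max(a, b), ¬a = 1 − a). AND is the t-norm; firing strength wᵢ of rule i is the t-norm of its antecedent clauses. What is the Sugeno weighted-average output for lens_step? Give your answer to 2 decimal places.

R1 (z=17.9): ¬mid=1−0.75=0.25, high=0.65; AND[min(a, b)] → w = 0.25
R2 (z=-6.0): near=0.34, high=0.65; AND[min(a, b)] → w = 0.34
R3 (z=30.0): medium=0.63, mid=0.75; AND[min(a, b)] → w = 0.63
R4 (z=36.0): low=0.33, near=0.34; AND[min(a, b)] → w = 0.33
Weighted average = (0.25·17.9 + 0.34·-6.0 + 0.63·30.0 + 0.33·36.0) / (0.25 + 0.34 + 0.63 + 0.33)
  = 33.2150 / 1.5500 = 21.43

21.43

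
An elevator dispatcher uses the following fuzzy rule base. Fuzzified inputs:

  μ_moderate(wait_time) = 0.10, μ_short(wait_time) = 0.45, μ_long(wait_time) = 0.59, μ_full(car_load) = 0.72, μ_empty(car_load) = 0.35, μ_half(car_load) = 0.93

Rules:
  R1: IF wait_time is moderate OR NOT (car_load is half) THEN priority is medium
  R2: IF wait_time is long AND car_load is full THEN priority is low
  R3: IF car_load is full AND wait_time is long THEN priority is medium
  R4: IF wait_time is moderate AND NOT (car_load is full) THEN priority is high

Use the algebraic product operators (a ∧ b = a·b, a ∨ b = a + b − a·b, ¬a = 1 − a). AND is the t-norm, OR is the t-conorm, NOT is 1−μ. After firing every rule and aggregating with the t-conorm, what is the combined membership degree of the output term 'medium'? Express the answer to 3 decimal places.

R1: moderate=0.10, ¬half=1−0.93=0.07; OR[a + b − a·b] → w = 0.1630
R2: long=0.59, full=0.72; AND[a·b] → w = 0.4248
R3: full=0.72, long=0.59; AND[a·b] → w = 0.4248
R4: moderate=0.10, ¬full=1−0.72=0.28; AND[a·b] → w = 0.0280
Rules with consequent 'medium': {R1, R3} → strengths 0.1630, 0.4248
Aggregate via t-conorm [a + b − a·b]: 0.5186

0.519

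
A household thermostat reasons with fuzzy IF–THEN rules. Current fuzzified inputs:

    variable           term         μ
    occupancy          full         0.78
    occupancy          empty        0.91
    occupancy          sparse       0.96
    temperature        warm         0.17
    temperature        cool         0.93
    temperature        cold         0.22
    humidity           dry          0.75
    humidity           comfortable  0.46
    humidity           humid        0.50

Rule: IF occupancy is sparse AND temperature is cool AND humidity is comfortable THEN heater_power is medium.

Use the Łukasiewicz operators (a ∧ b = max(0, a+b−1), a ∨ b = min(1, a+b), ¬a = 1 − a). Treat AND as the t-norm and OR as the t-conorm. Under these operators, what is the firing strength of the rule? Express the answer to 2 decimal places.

0.35

firing strength: sparse=0.96, cool=0.93, comfortable=0.46; AND[max(0, a+b−1)] → w = 0.35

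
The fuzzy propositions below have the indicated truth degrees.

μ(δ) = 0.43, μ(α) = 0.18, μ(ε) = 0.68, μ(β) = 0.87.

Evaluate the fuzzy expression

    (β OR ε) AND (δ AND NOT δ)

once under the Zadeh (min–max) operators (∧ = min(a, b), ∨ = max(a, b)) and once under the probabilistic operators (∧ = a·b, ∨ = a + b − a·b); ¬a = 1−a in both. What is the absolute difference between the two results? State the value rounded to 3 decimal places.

Under Zadeh (min–max):
  β OR ε = max(a, b) on (0.87, 0.68) = 0.87
  NOT δ = 1 − 0.43 = 0.57
  δ AND NOT δ = min(a, b) on (0.43, 0.57) = 0.43
  (β OR ε) AND (δ AND NOT δ) = min(a, b) on (0.87, 0.43) = 0.43
  → value = 0.4300
Under probabilistic:
  β OR ε = a + b − a·b on (0.8700, 0.6800) = 0.9584
  NOT δ = 1 − 0.4300 = 0.5700
  δ AND NOT δ = a·b on (0.4300, 0.5700) = 0.2451
  (β OR ε) AND (δ AND NOT δ) = a·b on (0.9584, 0.2451) = 0.2349
  → value = 0.2349
|0.4300 − 0.2349| = 0.195

0.195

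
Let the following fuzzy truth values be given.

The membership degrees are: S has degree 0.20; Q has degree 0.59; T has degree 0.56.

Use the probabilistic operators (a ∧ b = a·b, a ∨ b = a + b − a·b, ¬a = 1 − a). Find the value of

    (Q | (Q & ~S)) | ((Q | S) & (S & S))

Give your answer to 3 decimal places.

0.789

~S = 1 − 0.2000 = 0.8000
Q & ~S = a·b on (0.5900, 0.8000) = 0.4720
Q | (Q & ~S) = a + b − a·b on (0.5900, 0.4720) = 0.7835
Q | S = a + b − a·b on (0.5900, 0.2000) = 0.6720
S & S = a·b on (0.2000, 0.2000) = 0.0400
(Q | S) & (S & S) = a·b on (0.6720, 0.0400) = 0.0269
(Q | (Q & ~S)) | ((Q | S) & (S & S)) = a + b − a·b on (0.7835, 0.0269) = 0.7893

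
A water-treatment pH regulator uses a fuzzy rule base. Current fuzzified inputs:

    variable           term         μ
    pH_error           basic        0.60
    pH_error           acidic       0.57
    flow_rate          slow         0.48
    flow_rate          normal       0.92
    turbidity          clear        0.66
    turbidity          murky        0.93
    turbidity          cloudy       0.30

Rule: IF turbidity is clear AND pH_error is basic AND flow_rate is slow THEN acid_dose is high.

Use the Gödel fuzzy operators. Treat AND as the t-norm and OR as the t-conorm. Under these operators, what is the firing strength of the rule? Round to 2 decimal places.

firing strength: clear=0.66, basic=0.60, slow=0.48; AND[min(a, b)] → w = 0.48

0.48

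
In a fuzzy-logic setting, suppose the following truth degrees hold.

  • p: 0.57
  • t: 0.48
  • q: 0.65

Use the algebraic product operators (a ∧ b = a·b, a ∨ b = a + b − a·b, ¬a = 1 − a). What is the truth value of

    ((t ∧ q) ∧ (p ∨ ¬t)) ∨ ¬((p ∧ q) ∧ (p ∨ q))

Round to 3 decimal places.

t ∧ q = a·b on (0.4800, 0.6500) = 0.3120
¬t = 1 − 0.4800 = 0.5200
p ∨ ¬t = a + b − a·b on (0.5700, 0.5200) = 0.7936
(t ∧ q) ∧ (p ∨ ¬t) = a·b on (0.3120, 0.7936) = 0.2476
p ∧ q = a·b on (0.5700, 0.6500) = 0.3705
p ∨ q = a + b − a·b on (0.5700, 0.6500) = 0.8495
(p ∧ q) ∧ (p ∨ q) = a·b on (0.3705, 0.8495) = 0.3147
¬((p ∧ q) ∧ (p ∨ q)) = 1 − 0.3147 = 0.6853
((t ∧ q) ∧ (p ∨ ¬t)) ∨ ¬((p ∧ q) ∧ (p ∨ q)) = a + b − a·b on (0.2476, 0.6853) = 0.7632

0.763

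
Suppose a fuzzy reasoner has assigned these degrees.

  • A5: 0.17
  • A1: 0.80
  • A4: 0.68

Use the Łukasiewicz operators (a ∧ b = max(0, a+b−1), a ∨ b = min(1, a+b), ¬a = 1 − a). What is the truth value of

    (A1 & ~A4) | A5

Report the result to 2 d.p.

~A4 = 1 − 0.68 = 0.32
A1 & ~A4 = max(0, a+b−1) on (0.80, 0.32) = 0.12
(A1 & ~A4) | A5 = min(1, a+b) on (0.12, 0.17) = 0.29

0.29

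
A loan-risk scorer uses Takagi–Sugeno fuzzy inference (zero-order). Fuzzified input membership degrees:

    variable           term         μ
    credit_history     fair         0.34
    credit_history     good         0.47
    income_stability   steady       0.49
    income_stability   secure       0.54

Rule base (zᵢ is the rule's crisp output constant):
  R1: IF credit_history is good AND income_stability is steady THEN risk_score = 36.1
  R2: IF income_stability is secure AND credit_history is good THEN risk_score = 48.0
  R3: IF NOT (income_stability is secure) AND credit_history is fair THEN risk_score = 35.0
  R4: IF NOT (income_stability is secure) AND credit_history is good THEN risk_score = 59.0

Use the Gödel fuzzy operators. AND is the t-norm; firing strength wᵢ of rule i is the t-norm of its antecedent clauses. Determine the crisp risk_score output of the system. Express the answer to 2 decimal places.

R1 (z=36.1): good=0.47, steady=0.49; AND[min(a, b)] → w = 0.47
R2 (z=48.0): secure=0.54, good=0.47; AND[min(a, b)] → w = 0.47
R3 (z=35.0): ¬secure=1−0.54=0.46, fair=0.34; AND[min(a, b)] → w = 0.34
R4 (z=59.0): ¬secure=1−0.54=0.46, good=0.47; AND[min(a, b)] → w = 0.46
Weighted average = (0.47·36.1 + 0.47·48.0 + 0.34·35.0 + 0.46·59.0) / (0.47 + 0.47 + 0.34 + 0.46)
  = 78.5670 / 1.7400 = 45.15

45.15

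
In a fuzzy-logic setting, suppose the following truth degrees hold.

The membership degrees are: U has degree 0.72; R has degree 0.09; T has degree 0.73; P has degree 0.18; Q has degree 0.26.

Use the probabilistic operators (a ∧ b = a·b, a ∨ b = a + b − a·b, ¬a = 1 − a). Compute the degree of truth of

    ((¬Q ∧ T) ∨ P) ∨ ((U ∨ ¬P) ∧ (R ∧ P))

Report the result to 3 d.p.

¬Q = 1 − 0.2600 = 0.7400
¬Q ∧ T = a·b on (0.7400, 0.7300) = 0.5402
(¬Q ∧ T) ∨ P = a + b − a·b on (0.5402, 0.1800) = 0.6230
¬P = 1 − 0.1800 = 0.8200
U ∨ ¬P = a + b − a·b on (0.7200, 0.8200) = 0.9496
R ∧ P = a·b on (0.0900, 0.1800) = 0.0162
(U ∨ ¬P) ∧ (R ∧ P) = a·b on (0.9496, 0.0162) = 0.0154
((¬Q ∧ T) ∨ P) ∨ ((U ∨ ¬P) ∧ (R ∧ P)) = a + b − a·b on (0.6230, 0.0154) = 0.6288

0.629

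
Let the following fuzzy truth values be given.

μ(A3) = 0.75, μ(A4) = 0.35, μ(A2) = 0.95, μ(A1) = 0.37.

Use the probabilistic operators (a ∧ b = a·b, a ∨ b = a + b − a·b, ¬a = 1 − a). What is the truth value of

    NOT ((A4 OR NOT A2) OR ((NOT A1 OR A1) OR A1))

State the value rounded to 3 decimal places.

0.091

NOT A2 = 1 − 0.9500 = 0.0500
A4 OR NOT A2 = a + b − a·b on (0.3500, 0.0500) = 0.3825
NOT A1 = 1 − 0.3700 = 0.6300
NOT A1 OR A1 = a + b − a·b on (0.6300, 0.3700) = 0.7669
(NOT A1 OR A1) OR A1 = a + b − a·b on (0.7669, 0.3700) = 0.8531
(A4 OR NOT A2) OR ((NOT A1 OR A1) OR A1) = a + b − a·b on (0.3825, 0.8531) = 0.9093
NOT ((A4 OR NOT A2) OR ((NOT A1 OR A1) OR A1)) = 1 − 0.9093 = 0.0907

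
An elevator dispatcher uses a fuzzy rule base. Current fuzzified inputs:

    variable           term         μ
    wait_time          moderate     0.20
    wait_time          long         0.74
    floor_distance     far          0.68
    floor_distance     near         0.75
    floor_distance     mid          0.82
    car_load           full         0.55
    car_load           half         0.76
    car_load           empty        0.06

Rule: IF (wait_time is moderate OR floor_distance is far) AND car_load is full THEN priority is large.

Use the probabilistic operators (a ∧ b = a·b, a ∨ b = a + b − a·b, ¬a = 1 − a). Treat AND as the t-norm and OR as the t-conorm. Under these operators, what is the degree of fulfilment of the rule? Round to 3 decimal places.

0.409

firing strength: (moderate=0.20 OR far=0.68) = 0.7440; AND[a·b] with full=0.55 → w = 0.4092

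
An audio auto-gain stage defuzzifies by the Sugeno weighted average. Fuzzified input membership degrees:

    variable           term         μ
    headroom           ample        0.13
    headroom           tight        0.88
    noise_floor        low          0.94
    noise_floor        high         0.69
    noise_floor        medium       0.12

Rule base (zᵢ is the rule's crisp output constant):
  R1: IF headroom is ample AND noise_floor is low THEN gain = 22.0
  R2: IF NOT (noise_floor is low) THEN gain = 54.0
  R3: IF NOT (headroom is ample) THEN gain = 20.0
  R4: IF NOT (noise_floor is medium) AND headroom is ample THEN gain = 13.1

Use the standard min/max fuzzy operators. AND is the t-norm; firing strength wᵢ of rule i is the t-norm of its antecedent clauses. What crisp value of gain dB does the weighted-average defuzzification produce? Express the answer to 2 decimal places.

21.18

R1 (z=22.0): ample=0.13, low=0.94; AND[min(a, b)] → w = 0.13
R2 (z=54.0): ¬low=1−0.94=0.06 → w = 0.06
R3 (z=20.0): ¬ample=1−0.13=0.87 → w = 0.87
R4 (z=13.1): ¬medium=1−0.12=0.88, ample=0.13; AND[min(a, b)] → w = 0.13
Weighted average = (0.13·22.0 + 0.06·54.0 + 0.87·20.0 + 0.13·13.1) / (0.13 + 0.06 + 0.87 + 0.13)
  = 25.2030 / 1.1900 = 21.18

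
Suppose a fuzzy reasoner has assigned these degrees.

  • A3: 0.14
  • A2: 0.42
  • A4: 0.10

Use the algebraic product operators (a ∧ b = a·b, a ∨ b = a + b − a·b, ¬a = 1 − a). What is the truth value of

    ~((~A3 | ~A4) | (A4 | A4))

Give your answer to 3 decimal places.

0.011

~A3 = 1 − 0.1400 = 0.8600
~A4 = 1 − 0.1000 = 0.9000
~A3 | ~A4 = a + b − a·b on (0.8600, 0.9000) = 0.9860
A4 | A4 = a + b − a·b on (0.1000, 0.1000) = 0.1900
(~A3 | ~A4) | (A4 | A4) = a + b − a·b on (0.9860, 0.1900) = 0.9887
~((~A3 | ~A4) | (A4 | A4)) = 1 − 0.9887 = 0.0113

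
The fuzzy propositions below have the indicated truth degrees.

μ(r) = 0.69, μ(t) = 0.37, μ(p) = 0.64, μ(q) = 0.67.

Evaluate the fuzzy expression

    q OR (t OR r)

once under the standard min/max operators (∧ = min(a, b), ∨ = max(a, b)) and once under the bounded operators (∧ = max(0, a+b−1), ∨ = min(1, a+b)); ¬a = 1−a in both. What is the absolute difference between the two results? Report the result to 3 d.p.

Under standard min/max:
  t OR r = max(a, b) on (0.37, 0.69) = 0.69
  q OR (t OR r) = max(a, b) on (0.67, 0.69) = 0.69
  → value = 0.6900
Under bounded:
  t OR r = min(1, a+b) on (0.37, 0.69) = 1.00
  q OR (t OR r) = min(1, a+b) on (0.67, 1.00) = 1.00
  → value = 1.0000
|0.6900 − 1.0000| = 0.310

0.310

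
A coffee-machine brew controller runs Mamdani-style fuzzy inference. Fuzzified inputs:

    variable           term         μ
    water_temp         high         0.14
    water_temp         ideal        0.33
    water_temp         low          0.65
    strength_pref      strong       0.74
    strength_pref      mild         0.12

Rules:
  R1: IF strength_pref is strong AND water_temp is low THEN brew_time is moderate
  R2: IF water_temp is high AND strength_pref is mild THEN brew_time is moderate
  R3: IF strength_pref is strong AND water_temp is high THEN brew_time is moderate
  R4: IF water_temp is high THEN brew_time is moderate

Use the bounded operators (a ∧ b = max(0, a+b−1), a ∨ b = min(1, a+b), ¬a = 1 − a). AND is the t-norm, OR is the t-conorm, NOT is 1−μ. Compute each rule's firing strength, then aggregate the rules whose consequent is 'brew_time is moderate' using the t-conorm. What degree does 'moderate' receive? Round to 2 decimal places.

0.53

R1: strong=0.74, low=0.65; AND[max(0, a+b−1)] → w = 0.39
R2: high=0.14, mild=0.12; AND[max(0, a+b−1)] → w = 0.00
R3: strong=0.74, high=0.14; AND[max(0, a+b−1)] → w = 0.00
R4: high=0.14 → w = 0.14
Rules with consequent 'moderate': {R1, R2, R3, R4} → strengths 0.39, 0.00, 0.00, 0.14
Aggregate via t-conorm [min(1, a+b)]: 0.53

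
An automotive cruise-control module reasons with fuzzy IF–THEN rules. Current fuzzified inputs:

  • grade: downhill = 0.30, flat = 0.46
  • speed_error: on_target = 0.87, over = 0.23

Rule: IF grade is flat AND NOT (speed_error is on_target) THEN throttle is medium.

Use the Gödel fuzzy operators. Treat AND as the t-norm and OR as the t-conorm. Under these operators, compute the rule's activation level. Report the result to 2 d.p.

firing strength: flat=0.46, ¬on_target=1−0.87=0.13; AND[min(a, b)] → w = 0.13

0.13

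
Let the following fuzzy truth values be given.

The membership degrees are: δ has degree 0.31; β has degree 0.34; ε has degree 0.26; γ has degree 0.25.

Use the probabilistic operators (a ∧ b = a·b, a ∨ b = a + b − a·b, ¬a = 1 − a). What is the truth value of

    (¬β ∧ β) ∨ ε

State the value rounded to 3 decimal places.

¬β = 1 − 0.3400 = 0.6600
¬β ∧ β = a·b on (0.6600, 0.3400) = 0.2244
(¬β ∧ β) ∨ ε = a + b − a·b on (0.2244, 0.2600) = 0.4261

0.426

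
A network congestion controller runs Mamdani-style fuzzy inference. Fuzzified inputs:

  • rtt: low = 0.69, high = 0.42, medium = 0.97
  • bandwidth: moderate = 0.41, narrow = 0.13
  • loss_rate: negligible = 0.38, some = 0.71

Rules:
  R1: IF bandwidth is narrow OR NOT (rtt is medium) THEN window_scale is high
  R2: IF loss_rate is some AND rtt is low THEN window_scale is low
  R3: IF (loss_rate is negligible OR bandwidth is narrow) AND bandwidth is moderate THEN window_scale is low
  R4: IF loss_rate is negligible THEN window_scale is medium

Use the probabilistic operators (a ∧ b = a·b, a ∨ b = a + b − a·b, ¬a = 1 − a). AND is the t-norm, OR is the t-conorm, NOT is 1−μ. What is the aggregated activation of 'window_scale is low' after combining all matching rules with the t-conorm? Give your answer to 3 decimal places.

R1: narrow=0.13, ¬medium=1−0.97=0.03; OR[a + b − a·b] → w = 0.1561
R2: some=0.71, low=0.69; AND[a·b] → w = 0.4899
R3: (negligible=0.38 OR narrow=0.13) = 0.4606; AND[a·b] with moderate=0.41 → w = 0.1888
R4: negligible=0.38 → w = 0.3800
Rules with consequent 'low': {R2, R3} → strengths 0.4899, 0.1888
Aggregate via t-conorm [a + b − a·b]: 0.5862

0.586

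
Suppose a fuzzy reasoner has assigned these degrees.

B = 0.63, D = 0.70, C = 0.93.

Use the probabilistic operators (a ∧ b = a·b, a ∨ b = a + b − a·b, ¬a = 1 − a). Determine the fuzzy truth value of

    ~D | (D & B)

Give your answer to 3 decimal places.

~D = 1 − 0.7000 = 0.3000
D & B = a·b on (0.7000, 0.6300) = 0.4410
~D | (D & B) = a + b − a·b on (0.3000, 0.4410) = 0.6087

0.609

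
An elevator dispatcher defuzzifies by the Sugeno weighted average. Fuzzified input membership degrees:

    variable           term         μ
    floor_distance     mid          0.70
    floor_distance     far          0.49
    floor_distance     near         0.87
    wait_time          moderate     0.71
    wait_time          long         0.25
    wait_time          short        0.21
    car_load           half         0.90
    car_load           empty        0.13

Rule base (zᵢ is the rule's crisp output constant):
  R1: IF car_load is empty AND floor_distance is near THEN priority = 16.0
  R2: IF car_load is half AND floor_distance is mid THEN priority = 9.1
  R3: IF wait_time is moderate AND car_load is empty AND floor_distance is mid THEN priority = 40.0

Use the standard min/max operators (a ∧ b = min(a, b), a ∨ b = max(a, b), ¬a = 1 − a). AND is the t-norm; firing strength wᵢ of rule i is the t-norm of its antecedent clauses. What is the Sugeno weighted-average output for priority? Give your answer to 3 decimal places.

14.219

R1 (z=16.0): empty=0.13, near=0.87; AND[min(a, b)] → w = 0.13
R2 (z=9.1): half=0.90, mid=0.70; AND[min(a, b)] → w = 0.70
R3 (z=40.0): moderate=0.71, empty=0.13, mid=0.70; AND[min(a, b)] → w = 0.13
Weighted average = (0.13·16.0 + 0.70·9.1 + 0.13·40.0) / (0.13 + 0.70 + 0.13)
  = 13.6500 / 0.9600 = 14.219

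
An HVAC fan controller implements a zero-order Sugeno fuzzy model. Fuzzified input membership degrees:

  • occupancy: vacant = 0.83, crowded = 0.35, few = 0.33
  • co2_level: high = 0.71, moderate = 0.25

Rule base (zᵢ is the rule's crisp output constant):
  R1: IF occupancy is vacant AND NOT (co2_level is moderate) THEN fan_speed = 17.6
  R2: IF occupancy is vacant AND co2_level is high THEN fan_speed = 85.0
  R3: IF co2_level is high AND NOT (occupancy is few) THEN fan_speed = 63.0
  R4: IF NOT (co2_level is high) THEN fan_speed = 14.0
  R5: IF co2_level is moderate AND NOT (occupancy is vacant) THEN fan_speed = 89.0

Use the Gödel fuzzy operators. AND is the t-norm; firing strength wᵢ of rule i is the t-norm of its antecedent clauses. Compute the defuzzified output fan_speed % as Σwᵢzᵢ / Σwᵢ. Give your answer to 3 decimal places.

R1 (z=17.6): vacant=0.83, ¬moderate=1−0.25=0.75; AND[min(a, b)] → w = 0.75
R2 (z=85.0): vacant=0.83, high=0.71; AND[min(a, b)] → w = 0.71
R3 (z=63.0): high=0.71, ¬few=1−0.33=0.67; AND[min(a, b)] → w = 0.67
R4 (z=14.0): ¬high=1−0.71=0.29 → w = 0.29
R5 (z=89.0): moderate=0.25, ¬vacant=1−0.83=0.17; AND[min(a, b)] → w = 0.17
Weighted average = (0.75·17.6 + 0.71·85.0 + 0.67·63.0 + 0.29·14.0 + 0.17·89.0) / (0.75 + 0.71 + 0.67 + 0.29 + 0.17)
  = 134.9500 / 2.5900 = 52.104

52.104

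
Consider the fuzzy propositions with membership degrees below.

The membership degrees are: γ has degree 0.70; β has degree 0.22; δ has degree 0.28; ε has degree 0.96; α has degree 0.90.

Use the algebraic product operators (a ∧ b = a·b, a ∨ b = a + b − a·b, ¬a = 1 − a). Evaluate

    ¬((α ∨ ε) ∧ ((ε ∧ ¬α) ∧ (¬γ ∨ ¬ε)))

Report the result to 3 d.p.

α ∨ ε = a + b − a·b on (0.9000, 0.9600) = 0.9960
¬α = 1 − 0.9000 = 0.1000
ε ∧ ¬α = a·b on (0.9600, 0.1000) = 0.0960
¬γ = 1 − 0.7000 = 0.3000
¬ε = 1 − 0.9600 = 0.0400
¬γ ∨ ¬ε = a + b − a·b on (0.3000, 0.0400) = 0.3280
(ε ∧ ¬α) ∧ (¬γ ∨ ¬ε) = a·b on (0.0960, 0.3280) = 0.0315
(α ∨ ε) ∧ ((ε ∧ ¬α) ∧ (¬γ ∨ ¬ε)) = a·b on (0.9960, 0.0315) = 0.0314
¬((α ∨ ε) ∧ ((ε ∧ ¬α) ∧ (¬γ ∨ ¬ε))) = 1 − 0.0314 = 0.9686

0.969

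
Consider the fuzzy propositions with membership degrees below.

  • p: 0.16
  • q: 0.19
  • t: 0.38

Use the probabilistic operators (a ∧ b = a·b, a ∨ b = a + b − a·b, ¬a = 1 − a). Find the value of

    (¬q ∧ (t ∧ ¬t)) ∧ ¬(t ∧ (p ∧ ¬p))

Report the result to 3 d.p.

¬q = 1 − 0.1900 = 0.8100
¬t = 1 − 0.3800 = 0.6200
t ∧ ¬t = a·b on (0.3800, 0.6200) = 0.2356
¬q ∧ (t ∧ ¬t) = a·b on (0.8100, 0.2356) = 0.1908
¬p = 1 − 0.1600 = 0.8400
p ∧ ¬p = a·b on (0.1600, 0.8400) = 0.1344
t ∧ (p ∧ ¬p) = a·b on (0.3800, 0.1344) = 0.0511
¬(t ∧ (p ∧ ¬p)) = 1 − 0.0511 = 0.9489
(¬q ∧ (t ∧ ¬t)) ∧ ¬(t ∧ (p ∧ ¬p)) = a·b on (0.1908, 0.9489) = 0.1811

0.181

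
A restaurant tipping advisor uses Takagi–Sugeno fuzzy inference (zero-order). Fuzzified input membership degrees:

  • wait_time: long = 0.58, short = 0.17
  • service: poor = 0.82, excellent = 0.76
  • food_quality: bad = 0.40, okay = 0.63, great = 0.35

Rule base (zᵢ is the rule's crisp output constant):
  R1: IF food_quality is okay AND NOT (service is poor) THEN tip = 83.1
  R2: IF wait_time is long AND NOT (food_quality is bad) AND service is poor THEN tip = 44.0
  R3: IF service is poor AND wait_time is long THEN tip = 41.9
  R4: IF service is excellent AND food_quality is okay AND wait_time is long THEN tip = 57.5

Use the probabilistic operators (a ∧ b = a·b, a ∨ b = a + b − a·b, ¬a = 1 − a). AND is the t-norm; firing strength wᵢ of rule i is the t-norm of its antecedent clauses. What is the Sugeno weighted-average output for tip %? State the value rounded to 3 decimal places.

50.236

R1 (z=83.1): okay=0.63, ¬poor=1−0.82=0.18; AND[a·b] → w = 0.1134
R2 (z=44.0): long=0.58, ¬bad=1−0.40=0.60, poor=0.82; AND[a·b] → w = 0.2854
R3 (z=41.9): poor=0.82, long=0.58; AND[a·b] → w = 0.4756
R4 (z=57.5): excellent=0.76, okay=0.63, long=0.58; AND[a·b] → w = 0.2777
Weighted average = (0.1134·83.1 + 0.2854·44.0 + 0.4756·41.9 + 0.2777·57.5) / (0.1134 + 0.2854 + 0.4756 + 0.2777)
  = 57.8750 / 1.1521 = 50.236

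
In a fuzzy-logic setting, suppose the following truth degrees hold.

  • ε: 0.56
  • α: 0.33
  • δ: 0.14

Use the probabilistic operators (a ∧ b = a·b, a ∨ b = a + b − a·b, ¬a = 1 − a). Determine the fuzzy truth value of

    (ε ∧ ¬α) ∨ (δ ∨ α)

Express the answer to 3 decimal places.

0.640

¬α = 1 − 0.3300 = 0.6700
ε ∧ ¬α = a·b on (0.5600, 0.6700) = 0.3752
δ ∨ α = a + b − a·b on (0.1400, 0.3300) = 0.4238
(ε ∧ ¬α) ∨ (δ ∨ α) = a + b − a·b on (0.3752, 0.4238) = 0.6400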